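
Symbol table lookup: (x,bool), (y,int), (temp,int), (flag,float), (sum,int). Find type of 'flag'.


Lookup 'flag' → type float


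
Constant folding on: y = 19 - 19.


19 - 19 = 0 at compile time
Optimized: y = 0


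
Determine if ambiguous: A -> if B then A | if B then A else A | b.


dangling else: 'if B then if B then b else b' parses two ways
Ambiguous


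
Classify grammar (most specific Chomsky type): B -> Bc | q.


Left-linear: every RHS is a terminal or one nonterminal followed by a terminal
Classification: Type 3 (Regular)


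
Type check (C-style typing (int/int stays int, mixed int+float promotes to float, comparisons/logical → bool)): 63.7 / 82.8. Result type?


Operand types: float / float
Rule: mixed int/float promotes to float; int/int stays int
Result type: float


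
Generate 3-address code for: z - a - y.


Break into single-operator statements:
t1 = z - a
t2 = t1 - y


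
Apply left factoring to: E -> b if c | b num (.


Common prefix: 'b'
Factored: E -> b E', E' -> if c | num (


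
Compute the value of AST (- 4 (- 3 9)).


Evaluate inner: (- 3 9) = -6
Evaluate root: (- 4 -6) = 10
Result: 10


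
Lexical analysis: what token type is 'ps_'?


Pattern: letter/underscore followed by alphanumerics, not a keyword
Type: IDENTIFIER


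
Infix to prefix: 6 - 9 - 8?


left-to-right (same/higher precedence on left): tree is (- (- 6 9) 8)
Prefix: - - 6 9 8


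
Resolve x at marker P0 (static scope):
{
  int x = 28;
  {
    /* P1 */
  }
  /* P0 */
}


x declared in the same block as P0
x = 28


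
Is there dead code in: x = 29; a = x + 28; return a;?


x is read by a's definition; a is returned
No dead code


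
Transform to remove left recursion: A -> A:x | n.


Left-recursive alternatives: A:x; non-recursive: n
Introduce A': A -> nA', A' -> :xA' | ε


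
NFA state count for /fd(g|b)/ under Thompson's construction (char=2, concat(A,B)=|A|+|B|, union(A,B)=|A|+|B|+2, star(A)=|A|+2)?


Syntax tree has 4 char leaf(s), 1 union(s), 0 star(s)
chars contribute 4×2 = 8; each union adds +2; each star adds +2
Total: 8 + 2 + 0 = 10 states


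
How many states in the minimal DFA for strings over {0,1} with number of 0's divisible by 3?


Track (count of 0) mod 3: states 0..2, accept at 0
Minimal DFA: 3 states


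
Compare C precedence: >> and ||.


'>>' is shift (level 8); '||' is logical OR (level 1)
Higher level binds tighter
'>>' has higher precedence than '||'


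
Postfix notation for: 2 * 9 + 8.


Left to right (same or higher precedence on left)
Postfix: 2 9 * 8 +


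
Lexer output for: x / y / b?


Scan left to right, longest-match per lexeme
Tokens: ID(x), OP(/), ID(y), OP(/), ID(b)


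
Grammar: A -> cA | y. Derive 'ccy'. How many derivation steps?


Derivation: A => cA => ccA => ccy
Steps: 3


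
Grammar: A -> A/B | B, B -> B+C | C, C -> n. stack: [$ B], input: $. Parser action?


lookahead ∉ {+} so B won't extend; reduce A -> B
Action: reduce (A -> B)


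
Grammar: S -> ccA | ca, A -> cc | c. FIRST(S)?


Per alternative of S: FIRST(ccA) = {c}; FIRST(ca) = {c}
FIRST(S) = {c}


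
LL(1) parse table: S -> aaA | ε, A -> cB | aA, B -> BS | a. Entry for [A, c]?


For [A, c]: 'c' ∈ FIRST(cB)
Entry: A -> cB


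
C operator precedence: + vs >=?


'+' is additive (level 9); '>=' is relational (level 7)
Higher level binds tighter
'+' has higher precedence than '>='


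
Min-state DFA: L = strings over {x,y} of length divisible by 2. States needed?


Track length mod 2: states 0..1, accept at 0
Minimal DFA: 2 states


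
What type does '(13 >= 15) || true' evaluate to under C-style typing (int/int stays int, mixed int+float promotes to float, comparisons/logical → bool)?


Operand types: bool || bool
Rule: logical operators take bool operands and yield bool
Result type: bool


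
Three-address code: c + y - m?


Break into single-operator statements:
t1 = c + y
t2 = t1 - m


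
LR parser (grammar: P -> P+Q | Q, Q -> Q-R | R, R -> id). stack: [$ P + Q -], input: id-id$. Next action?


no handle; shift 'id'
Action: shift


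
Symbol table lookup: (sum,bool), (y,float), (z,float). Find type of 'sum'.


Lookup 'sum' → type bool


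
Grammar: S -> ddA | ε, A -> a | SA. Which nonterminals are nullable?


A nonterminal is nullable iff some alternative derives ε (directly, or every symbol in it is nullable)
Nullable: {S}


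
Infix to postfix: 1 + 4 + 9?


Left to right (same or higher precedence on left)
Postfix: 1 4 + 9 +


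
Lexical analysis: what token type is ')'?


Pattern: delimiter/punctuation
Type: PUNCTUATION


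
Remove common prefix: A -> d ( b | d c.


Common prefix: 'd'
Factored: A -> d A', A' -> ( b | c


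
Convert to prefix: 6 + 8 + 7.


left-to-right (same/higher precedence on left): tree is (+ (+ 6 8) 7)
Prefix: + + 6 8 7


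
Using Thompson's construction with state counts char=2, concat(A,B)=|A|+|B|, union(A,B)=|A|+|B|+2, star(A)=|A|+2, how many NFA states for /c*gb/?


Syntax tree has 3 char leaf(s), 0 union(s), 1 star(s)
chars contribute 3×2 = 6; each union adds +2; each star adds +2
Total: 6 + 0 + 2 = 8 states


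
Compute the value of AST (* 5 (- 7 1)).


Evaluate inner: (- 7 1) = 6
Evaluate root: (* 5 6) = 30
Result: 30


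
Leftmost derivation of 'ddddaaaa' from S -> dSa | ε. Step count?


Derivation: S => dSa => ddSaa => dddSaaa => ddddSaaaa => ddddaaaa
Steps: 5


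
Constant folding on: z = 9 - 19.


9 - 19 = -10 at compile time
Optimized: z = -10


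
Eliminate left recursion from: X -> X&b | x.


Left-recursive alternatives: X&b; non-recursive: x
Introduce X': X -> xX', X' -> &bX' | ε


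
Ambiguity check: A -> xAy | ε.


balanced x^n…y^n: each string has a unique parse
Unambiguous


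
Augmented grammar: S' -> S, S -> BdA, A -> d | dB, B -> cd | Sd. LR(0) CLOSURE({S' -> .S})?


Start: S' -> .S
For each item with dot before a nonterminal B, add B -> .γ for every B-production
Closure: [S' -> .S, S -> .BdA, B -> .cd, B -> .Sd]


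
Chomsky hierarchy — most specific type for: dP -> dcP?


LHS has context (more than one symbol) and |LHS| ≤ |RHS|
Classification: Type 1 (Context-Sensitive)


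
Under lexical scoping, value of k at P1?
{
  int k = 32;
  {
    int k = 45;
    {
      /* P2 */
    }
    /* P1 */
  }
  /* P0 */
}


k declared in the same block as P1
k = 45


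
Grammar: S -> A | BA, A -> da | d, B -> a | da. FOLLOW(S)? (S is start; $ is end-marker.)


$ ∈ FOLLOW(S). For each A -> αBβ: add FIRST(β)\{ε} to FOLLOW(B); if β nullable, add FOLLOW(A).
FOLLOW(S) = {$}


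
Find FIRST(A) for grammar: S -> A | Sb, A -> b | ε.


Per alternative of A: FIRST(b) = {b}; FIRST(ε) = {ε}
FIRST(A) = {b, ε}


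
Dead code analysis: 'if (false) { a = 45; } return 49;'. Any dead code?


condition is constant false, so the whole block is unreachable
Dead: 'if (false) { a = 45; }'


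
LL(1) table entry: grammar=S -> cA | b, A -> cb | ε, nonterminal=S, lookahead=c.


For [S, c]: 'c' ∈ FIRST(cA)
Entry: S -> cA


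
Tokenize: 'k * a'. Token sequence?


Scan left to right, longest-match per lexeme
Tokens: ID(k), OP(*), ID(a)


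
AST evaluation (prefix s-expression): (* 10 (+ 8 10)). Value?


Evaluate inner: (+ 8 10) = 18
Evaluate root: (* 10 18) = 180
Result: 180


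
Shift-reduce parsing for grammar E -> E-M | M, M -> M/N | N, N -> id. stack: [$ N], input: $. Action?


'N' (not preceded by M/) is the handle for M -> N
Action: reduce (M -> N)


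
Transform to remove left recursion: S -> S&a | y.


Left-recursive alternatives: S&a; non-recursive: y
Introduce S': S -> yS', S' -> &aS' | ε


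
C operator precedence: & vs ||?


'&' is bitwise AND (level 5); '||' is logical OR (level 1)
Higher level binds tighter
'&' has higher precedence than '||'


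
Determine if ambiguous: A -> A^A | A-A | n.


'n^n-n' has two parse trees (no precedence encoded between ^ and -)
Ambiguous


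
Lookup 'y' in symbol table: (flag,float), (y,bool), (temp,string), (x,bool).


Lookup 'y' → type bool


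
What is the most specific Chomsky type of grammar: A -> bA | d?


Right-linear: every RHS is a terminal or a terminal followed by one nonterminal
Classification: Type 3 (Regular)


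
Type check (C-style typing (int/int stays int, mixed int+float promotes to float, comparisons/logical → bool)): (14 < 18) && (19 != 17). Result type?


Operand types: bool && bool
Rule: logical operators take bool operands and yield bool
Result type: bool


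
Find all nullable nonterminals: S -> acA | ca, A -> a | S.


A nonterminal is nullable iff some alternative derives ε (directly, or every symbol in it is nullable)
Nullable: {}


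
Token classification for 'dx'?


Pattern: letter/underscore followed by alphanumerics, not a keyword
Type: IDENTIFIER


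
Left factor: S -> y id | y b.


Common prefix: 'y'
Factored: S -> y S', S' -> id | b


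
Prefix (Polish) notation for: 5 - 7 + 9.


left-to-right (same/higher precedence on left): tree is (+ (- 5 7) 9)
Prefix: + - 5 7 9


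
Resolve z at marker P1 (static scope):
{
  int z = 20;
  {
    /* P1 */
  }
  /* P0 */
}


P1's block does not declare z; resolves to the enclosing declaration at depth 0
z = 20


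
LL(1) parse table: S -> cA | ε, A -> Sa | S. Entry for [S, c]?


For [S, c]: 'c' ∈ FIRST(cA)
Entry: S -> cA


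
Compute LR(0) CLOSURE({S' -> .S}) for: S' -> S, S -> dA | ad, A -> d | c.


Start: S' -> .S
For each item with dot before a nonterminal B, add B -> .γ for every B-production
Closure: [S' -> .S, S -> .dA, S -> .ad]


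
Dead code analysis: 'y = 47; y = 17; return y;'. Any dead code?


first assignment to y is overwritten before any read
Dead: 'y = 47'


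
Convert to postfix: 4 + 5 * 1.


* has higher precedence, evaluate 5*1 first
Postfix: 4 5 1 * +


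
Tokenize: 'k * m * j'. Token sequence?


Scan left to right, longest-match per lexeme
Tokens: ID(k), OP(*), ID(m), OP(*), ID(j)


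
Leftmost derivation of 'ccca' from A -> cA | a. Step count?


Derivation: A => cA => ccA => cccA => ccca
Steps: 4


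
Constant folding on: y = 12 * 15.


12 * 15 = 180 at compile time
Optimized: y = 180


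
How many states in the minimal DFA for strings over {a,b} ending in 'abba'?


Track the longest suffix of input matching a prefix of 'abba': 5 classes (prefixes of length 0..4)
Minimal DFA: 5 states


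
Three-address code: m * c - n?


Break into single-operator statements:
t1 = m * c
t2 = t1 - n


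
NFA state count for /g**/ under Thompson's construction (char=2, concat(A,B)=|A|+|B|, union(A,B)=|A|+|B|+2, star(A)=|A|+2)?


Syntax tree has 1 char leaf(s), 0 union(s), 2 star(s)
chars contribute 1×2 = 2; each union adds +2; each star adds +2
Total: 2 + 0 + 4 = 6 states


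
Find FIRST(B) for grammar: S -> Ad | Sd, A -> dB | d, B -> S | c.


Per alternative of B: FIRST(S) = {d}; FIRST(c) = {c}
FIRST(B) = {c, d}


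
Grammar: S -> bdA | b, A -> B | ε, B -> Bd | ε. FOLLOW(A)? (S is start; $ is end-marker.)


$ ∈ FOLLOW(S). For each A -> αBβ: add FIRST(β)\{ε} to FOLLOW(B); if β nullable, add FOLLOW(A).
FOLLOW(A) = {$}


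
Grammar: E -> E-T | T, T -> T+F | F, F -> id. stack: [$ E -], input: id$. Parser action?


no handle ('E-' is not any RHS); shift 'id'
Action: shift


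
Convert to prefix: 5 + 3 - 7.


left-to-right (same/higher precedence on left): tree is (- (+ 5 3) 7)
Prefix: - + 5 3 7


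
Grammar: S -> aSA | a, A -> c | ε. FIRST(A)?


Per alternative of A: FIRST(c) = {c}; FIRST(ε) = {ε}
FIRST(A) = {c, ε}


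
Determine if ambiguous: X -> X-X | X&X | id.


'id-id&id' has two parse trees (no precedence encoded between - and &)
Ambiguous


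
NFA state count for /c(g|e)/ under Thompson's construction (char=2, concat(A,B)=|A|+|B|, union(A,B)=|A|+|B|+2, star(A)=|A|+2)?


Syntax tree has 3 char leaf(s), 1 union(s), 0 star(s)
chars contribute 3×2 = 6; each union adds +2; each star adds +2
Total: 6 + 2 + 0 = 8 states


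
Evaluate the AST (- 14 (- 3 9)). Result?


Evaluate inner: (- 3 9) = -6
Evaluate root: (- 14 -6) = 20
Result: 20


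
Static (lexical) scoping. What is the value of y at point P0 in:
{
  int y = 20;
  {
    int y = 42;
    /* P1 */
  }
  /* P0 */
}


y declared in the same block as P0
y = 20


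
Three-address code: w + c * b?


Break into single-operator statements:
t1 = c * b
t2 = w + t1


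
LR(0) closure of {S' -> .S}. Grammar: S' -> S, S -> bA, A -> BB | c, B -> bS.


Start: S' -> .S
For each item with dot before a nonterminal B, add B -> .γ for every B-production
Closure: [S' -> .S, S -> .bA]


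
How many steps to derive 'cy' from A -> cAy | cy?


Derivation: A => cy
Steps: 1


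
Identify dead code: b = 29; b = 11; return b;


first assignment to b is overwritten before any read
Dead: 'b = 29'


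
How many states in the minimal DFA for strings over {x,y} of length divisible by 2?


Track length mod 2: states 0..1, accept at 0
Minimal DFA: 2 states


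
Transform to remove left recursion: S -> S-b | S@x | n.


Left-recursive alternatives: S-b, S@x; non-recursive: n
Introduce S': S -> nS', S' -> -bS' | @xS' | ε


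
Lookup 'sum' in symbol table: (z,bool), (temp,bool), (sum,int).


Lookup 'sum' → type int


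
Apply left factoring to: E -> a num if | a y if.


Common prefix: 'a'
Factored: E -> a E', E' -> num if | y if


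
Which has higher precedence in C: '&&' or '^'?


'^' is bitwise XOR (level 4); '&&' is logical AND (level 2)
Higher level binds tighter
'^' has higher precedence than '&&'


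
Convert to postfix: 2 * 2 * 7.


Left to right (same or higher precedence on left)
Postfix: 2 2 * 7 *


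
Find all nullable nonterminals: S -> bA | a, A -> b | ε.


A nonterminal is nullable iff some alternative derives ε (directly, or every symbol in it is nullable)
Nullable: {A}


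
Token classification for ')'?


Pattern: delimiter/punctuation
Type: PUNCTUATION


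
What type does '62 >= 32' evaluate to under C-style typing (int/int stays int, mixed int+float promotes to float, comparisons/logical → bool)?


Operand types: int >= int
Rule: comparison yields bool
Result type: bool


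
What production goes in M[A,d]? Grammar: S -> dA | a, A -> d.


For [A, d]: 'd' ∈ FIRST(d)
Entry: A -> d


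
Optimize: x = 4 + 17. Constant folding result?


4 + 17 = 21 at compile time
Optimized: x = 21


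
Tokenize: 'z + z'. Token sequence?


Scan left to right, longest-match per lexeme
Tokens: ID(z), OP(+), ID(z)


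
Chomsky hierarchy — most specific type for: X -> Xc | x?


Left-linear: every RHS is a terminal or one nonterminal followed by a terminal
Classification: Type 3 (Regular)


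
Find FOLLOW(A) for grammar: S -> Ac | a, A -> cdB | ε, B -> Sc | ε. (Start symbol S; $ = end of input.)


$ ∈ FOLLOW(S). For each A -> αBβ: add FIRST(β)\{ε} to FOLLOW(B); if β nullable, add FOLLOW(A).
FOLLOW(A) = {c}


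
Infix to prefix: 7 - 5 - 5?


left-to-right (same/higher precedence on left): tree is (- (- 7 5) 5)
Prefix: - - 7 5 5


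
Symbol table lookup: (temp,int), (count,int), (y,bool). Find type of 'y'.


Lookup 'y' → type bool


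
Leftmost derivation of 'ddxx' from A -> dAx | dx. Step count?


Derivation: A => dAx => ddxx
Steps: 2


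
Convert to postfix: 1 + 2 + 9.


Left to right (same or higher precedence on left)
Postfix: 1 2 + 9 +


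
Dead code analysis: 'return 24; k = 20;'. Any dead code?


statement follows a return and is unreachable
Dead: 'k = 20'


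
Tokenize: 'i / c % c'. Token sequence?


Scan left to right, longest-match per lexeme
Tokens: ID(i), OP(/), ID(c), OP(%), ID(c)


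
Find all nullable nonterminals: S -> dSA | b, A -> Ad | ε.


A nonterminal is nullable iff some alternative derives ε (directly, or every symbol in it is nullable)
Nullable: {A}


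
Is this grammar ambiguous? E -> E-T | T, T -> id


precedence layered via separate nonterminal T: deterministic
Unambiguous


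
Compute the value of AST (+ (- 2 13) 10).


Evaluate inner: (- 2 13) = -11
Evaluate root: (+ -11 10) = -1
Result: -1


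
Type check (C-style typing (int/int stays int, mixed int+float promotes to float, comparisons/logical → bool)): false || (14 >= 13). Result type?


Operand types: bool || bool
Rule: logical operators take bool operands and yield bool
Result type: bool


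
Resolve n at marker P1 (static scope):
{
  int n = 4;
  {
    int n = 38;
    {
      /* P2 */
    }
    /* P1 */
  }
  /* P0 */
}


n declared in the same block as P1
n = 38


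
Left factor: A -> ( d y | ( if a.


Common prefix: '('
Factored: A -> ( A', A' -> d y | if a


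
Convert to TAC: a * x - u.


Break into single-operator statements:
t1 = a * x
t2 = t1 - u


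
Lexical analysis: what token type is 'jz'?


Pattern: letter/underscore followed by alphanumerics, not a keyword
Type: IDENTIFIER


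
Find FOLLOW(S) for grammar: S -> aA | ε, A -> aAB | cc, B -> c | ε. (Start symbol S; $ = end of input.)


$ ∈ FOLLOW(S). For each A -> αBβ: add FIRST(β)\{ε} to FOLLOW(B); if β nullable, add FOLLOW(A).
FOLLOW(S) = {$}


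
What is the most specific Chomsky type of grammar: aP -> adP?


LHS has context (more than one symbol) and |LHS| ≤ |RHS|
Classification: Type 1 (Context-Sensitive)


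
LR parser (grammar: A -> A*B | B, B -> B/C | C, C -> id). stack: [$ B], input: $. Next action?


lookahead ∉ {/} so B won't extend; reduce A -> B
Action: reduce (A -> B)


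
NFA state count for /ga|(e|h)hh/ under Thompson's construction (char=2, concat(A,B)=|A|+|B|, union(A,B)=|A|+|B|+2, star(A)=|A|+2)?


Syntax tree has 6 char leaf(s), 2 union(s), 0 star(s)
chars contribute 6×2 = 12; each union adds +2; each star adds +2
Total: 12 + 4 + 0 = 16 states


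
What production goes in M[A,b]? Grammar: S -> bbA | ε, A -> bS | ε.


For [A, b]: 'b' ∈ FIRST(bS)
Entry: A -> bS


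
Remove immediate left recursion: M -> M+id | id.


Left-recursive alternatives: M+id; non-recursive: id
Introduce M': M -> idM', M' -> +idM' | ε


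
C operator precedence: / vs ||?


'/' is multiplicative (level 10); '||' is logical OR (level 1)
Higher level binds tighter
'/' has higher precedence than '||'


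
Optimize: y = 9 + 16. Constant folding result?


9 + 16 = 25 at compile time
Optimized: y = 25


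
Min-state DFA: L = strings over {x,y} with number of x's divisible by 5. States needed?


Track (count of x) mod 5: states 0..4, accept at 0
Minimal DFA: 5 states


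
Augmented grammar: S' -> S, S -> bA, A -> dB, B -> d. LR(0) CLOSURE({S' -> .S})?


Start: S' -> .S
For each item with dot before a nonterminal B, add B -> .γ for every B-production
Closure: [S' -> .S, S -> .bA]


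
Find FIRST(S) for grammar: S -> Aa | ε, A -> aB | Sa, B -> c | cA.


Per alternative of S: FIRST(Aa) = {a}; FIRST(ε) = {ε}
FIRST(S) = {a, ε}


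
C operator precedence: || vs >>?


'>>' is shift (level 8); '||' is logical OR (level 1)
Higher level binds tighter
'>>' has higher precedence than '||'


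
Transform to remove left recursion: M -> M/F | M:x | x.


Left-recursive alternatives: M/F, M:x; non-recursive: x
Introduce M': M -> xM', M' -> /FM' | :xM' | ε


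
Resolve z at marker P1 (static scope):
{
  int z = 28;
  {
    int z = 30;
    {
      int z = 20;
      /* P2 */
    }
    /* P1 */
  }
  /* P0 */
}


z declared in the same block as P1
z = 30


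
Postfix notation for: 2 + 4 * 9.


* has higher precedence, evaluate 4*9 first
Postfix: 2 4 9 * +


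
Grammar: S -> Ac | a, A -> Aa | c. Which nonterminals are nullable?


A nonterminal is nullable iff some alternative derives ε (directly, or every symbol in it is nullable)
Nullable: {}


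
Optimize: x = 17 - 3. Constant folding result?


17 - 3 = 14 at compile time
Optimized: x = 14


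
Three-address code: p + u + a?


Break into single-operator statements:
t1 = p + u
t2 = t1 + a


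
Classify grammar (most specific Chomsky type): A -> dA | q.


Right-linear: every RHS is a terminal or a terminal followed by one nonterminal
Classification: Type 3 (Regular)


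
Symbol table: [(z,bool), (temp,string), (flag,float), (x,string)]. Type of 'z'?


Lookup 'z' → type bool


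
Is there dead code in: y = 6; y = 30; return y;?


first assignment to y is overwritten before any read
Dead: 'y = 6'


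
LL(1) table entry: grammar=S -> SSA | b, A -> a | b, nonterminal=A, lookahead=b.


For [A, b]: 'b' ∈ FIRST(b)
Entry: A -> b


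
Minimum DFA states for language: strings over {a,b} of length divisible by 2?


Track length mod 2: states 0..1, accept at 0
Minimal DFA: 2 states


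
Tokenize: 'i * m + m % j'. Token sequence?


Scan left to right, longest-match per lexeme
Tokens: ID(i), OP(*), ID(m), OP(+), ID(m), OP(%), ID(j)


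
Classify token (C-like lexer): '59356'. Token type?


Pattern: digits only
Type: INTEGER_LITERAL


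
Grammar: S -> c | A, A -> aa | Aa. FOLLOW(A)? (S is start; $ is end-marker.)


$ ∈ FOLLOW(S). For each A -> αBβ: add FIRST(β)\{ε} to FOLLOW(B); if β nullable, add FOLLOW(A).
FOLLOW(A) = {$, a}


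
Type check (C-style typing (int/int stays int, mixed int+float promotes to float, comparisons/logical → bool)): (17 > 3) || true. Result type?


Operand types: bool || bool
Rule: logical operators take bool operands and yield bool
Result type: bool


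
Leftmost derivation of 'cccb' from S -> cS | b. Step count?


Derivation: S => cS => ccS => cccS => cccb
Steps: 4


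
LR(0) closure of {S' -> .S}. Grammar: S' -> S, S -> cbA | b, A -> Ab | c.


Start: S' -> .S
For each item with dot before a nonterminal B, add B -> .γ for every B-production
Closure: [S' -> .S, S -> .cbA, S -> .b]


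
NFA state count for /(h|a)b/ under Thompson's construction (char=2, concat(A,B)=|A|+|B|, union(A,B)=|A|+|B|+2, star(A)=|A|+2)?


Syntax tree has 3 char leaf(s), 1 union(s), 0 star(s)
chars contribute 3×2 = 6; each union adds +2; each star adds +2
Total: 6 + 2 + 0 = 8 states


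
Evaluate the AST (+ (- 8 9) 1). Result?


Evaluate inner: (- 8 9) = -1
Evaluate root: (+ -1 1) = 0
Result: 0


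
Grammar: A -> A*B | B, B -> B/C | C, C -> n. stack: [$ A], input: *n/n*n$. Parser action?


shift '*' to continue A -> A*B
Action: shift


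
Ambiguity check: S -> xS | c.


right-linear, alternatives start with distinct terminals 'x' vs 'c': unique leftmost derivation
Unambiguous


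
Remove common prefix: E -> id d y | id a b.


Common prefix: 'id'
Factored: E -> id E', E' -> d y | a b


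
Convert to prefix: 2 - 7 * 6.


'*' binds tighter: tree is (- 2 (* 7 6))
Prefix: - 2 * 7 6


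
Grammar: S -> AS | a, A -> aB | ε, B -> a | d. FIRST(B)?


Per alternative of B: FIRST(a) = {a}; FIRST(d) = {d}
FIRST(B) = {a, d}


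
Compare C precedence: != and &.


'!=' is equality (level 6); '&' is bitwise AND (level 5)
Higher level binds tighter
'!=' has higher precedence than '&'


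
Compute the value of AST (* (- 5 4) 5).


Evaluate inner: (- 5 4) = 1
Evaluate root: (* 1 5) = 5
Result: 5


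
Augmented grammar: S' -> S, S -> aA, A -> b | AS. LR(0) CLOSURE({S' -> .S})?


Start: S' -> .S
For each item with dot before a nonterminal B, add B -> .γ for every B-production
Closure: [S' -> .S, S -> .aA]


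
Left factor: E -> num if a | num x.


Common prefix: 'num'
Factored: E -> num E', E' -> if a | x


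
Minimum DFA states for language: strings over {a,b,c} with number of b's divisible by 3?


Track (count of b) mod 3: states 0..2, accept at 0
Minimal DFA: 3 states


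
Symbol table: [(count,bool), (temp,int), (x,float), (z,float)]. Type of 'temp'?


Lookup 'temp' → type int


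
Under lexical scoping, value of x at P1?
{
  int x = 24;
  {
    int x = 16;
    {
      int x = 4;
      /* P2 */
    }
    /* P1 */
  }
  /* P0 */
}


x declared in the same block as P1
x = 16


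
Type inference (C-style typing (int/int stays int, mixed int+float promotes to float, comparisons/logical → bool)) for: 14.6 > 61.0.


Operand types: float > float
Rule: comparison yields bool
Result type: bool


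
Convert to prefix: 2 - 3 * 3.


'*' binds tighter: tree is (- 2 (* 3 3))
Prefix: - 2 * 3 3


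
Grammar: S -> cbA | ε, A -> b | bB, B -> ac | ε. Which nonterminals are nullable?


A nonterminal is nullable iff some alternative derives ε (directly, or every symbol in it is nullable)
Nullable: {B, S}


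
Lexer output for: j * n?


Scan left to right, longest-match per lexeme
Tokens: ID(j), OP(*), ID(n)


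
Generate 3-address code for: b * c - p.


Break into single-operator statements:
t1 = b * c
t2 = t1 - p


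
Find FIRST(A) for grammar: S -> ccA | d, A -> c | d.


Per alternative of A: FIRST(c) = {c}; FIRST(d) = {d}
FIRST(A) = {c, d}


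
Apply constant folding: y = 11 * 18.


11 * 18 = 198 at compile time
Optimized: y = 198


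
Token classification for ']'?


Pattern: delimiter/punctuation
Type: PUNCTUATION


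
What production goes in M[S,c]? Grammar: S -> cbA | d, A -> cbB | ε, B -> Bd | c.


For [S, c]: 'c' ∈ FIRST(cbA)
Entry: S -> cbA


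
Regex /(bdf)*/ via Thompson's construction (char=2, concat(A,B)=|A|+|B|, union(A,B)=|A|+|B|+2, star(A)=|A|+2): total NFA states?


Syntax tree has 3 char leaf(s), 0 union(s), 1 star(s)
chars contribute 3×2 = 6; each union adds +2; each star adds +2
Total: 6 + 0 + 2 = 8 states


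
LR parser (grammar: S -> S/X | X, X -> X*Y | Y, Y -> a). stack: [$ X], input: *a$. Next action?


shift '*' to continue X -> X*Y
Action: shift


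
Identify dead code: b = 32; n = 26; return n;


b is assigned but never read
Dead: 'b = 32'


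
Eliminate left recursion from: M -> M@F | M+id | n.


Left-recursive alternatives: M@F, M+id; non-recursive: n
Introduce M': M -> nM', M' -> @FM' | +idM' | ε


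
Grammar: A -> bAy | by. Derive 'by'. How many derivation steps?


Derivation: A => by
Steps: 1


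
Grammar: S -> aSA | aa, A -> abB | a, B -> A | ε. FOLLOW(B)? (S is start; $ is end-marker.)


$ ∈ FOLLOW(S). For each A -> αBβ: add FIRST(β)\{ε} to FOLLOW(B); if β nullable, add FOLLOW(A).
FOLLOW(B) = {$, a}


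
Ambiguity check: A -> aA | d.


right-linear, alternatives start with distinct terminals 'a' vs 'd': unique leftmost derivation
Unambiguous


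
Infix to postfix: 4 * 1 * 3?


Left to right (same or higher precedence on left)
Postfix: 4 1 * 3 *


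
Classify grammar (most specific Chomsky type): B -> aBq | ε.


Single nonterminal LHS, but a^n q^n is not regular
Classification: Type 2 (Context-Free)


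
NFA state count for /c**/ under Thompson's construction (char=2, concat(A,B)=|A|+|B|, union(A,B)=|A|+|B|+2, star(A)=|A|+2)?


Syntax tree has 1 char leaf(s), 0 union(s), 2 star(s)
chars contribute 1×2 = 2; each union adds +2; each star adds +2
Total: 2 + 0 + 4 = 6 states


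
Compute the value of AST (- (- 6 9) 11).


Evaluate inner: (- 6 9) = -3
Evaluate root: (- -3 11) = -14
Result: -14


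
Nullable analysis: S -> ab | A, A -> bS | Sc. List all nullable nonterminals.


A nonterminal is nullable iff some alternative derives ε (directly, or every symbol in it is nullable)
Nullable: {}


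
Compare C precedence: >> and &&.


'>>' is shift (level 8); '&&' is logical AND (level 2)
Higher level binds tighter
'>>' has higher precedence than '&&'


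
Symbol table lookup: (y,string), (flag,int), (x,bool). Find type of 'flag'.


Lookup 'flag' → type int


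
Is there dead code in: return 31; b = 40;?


statement follows a return and is unreachable
Dead: 'b = 40'


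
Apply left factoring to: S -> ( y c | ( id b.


Common prefix: '('
Factored: S -> ( S', S' -> y c | id b


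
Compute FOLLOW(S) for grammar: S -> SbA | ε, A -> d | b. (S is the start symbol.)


$ ∈ FOLLOW(S). For each A -> αBβ: add FIRST(β)\{ε} to FOLLOW(B); if β nullable, add FOLLOW(A).
FOLLOW(S) = {$, b}


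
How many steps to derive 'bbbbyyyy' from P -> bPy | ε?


Derivation: P => bPy => bbPyy => bbbPyyy => bbbbPyyyy => bbbbyyyy
Steps: 5


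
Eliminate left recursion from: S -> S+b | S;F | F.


Left-recursive alternatives: S+b, S;F; non-recursive: F
Introduce S': S -> FS', S' -> +bS' | ;FS' | ε


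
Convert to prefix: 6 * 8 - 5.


left-to-right (same/higher precedence on left): tree is (- (* 6 8) 5)
Prefix: - * 6 8 5


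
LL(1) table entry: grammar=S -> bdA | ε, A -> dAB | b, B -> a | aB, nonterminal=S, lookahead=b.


For [S, b]: 'b' ∈ FIRST(bdA)
Entry: S -> bdA


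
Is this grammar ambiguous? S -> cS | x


right-linear, alternatives start with distinct terminals 'c' vs 'x': unique leftmost derivation
Unambiguous


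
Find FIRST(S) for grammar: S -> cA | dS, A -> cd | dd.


Per alternative of S: FIRST(cA) = {c}; FIRST(dS) = {d}
FIRST(S) = {c, d}


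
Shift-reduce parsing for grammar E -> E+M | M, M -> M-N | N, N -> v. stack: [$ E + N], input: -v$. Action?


'N' (not preceded by M-) is the handle for M -> N
Action: reduce (M -> N)


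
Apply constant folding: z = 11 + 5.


11 + 5 = 16 at compile time
Optimized: z = 16


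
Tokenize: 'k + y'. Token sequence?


Scan left to right, longest-match per lexeme
Tokens: ID(k), OP(+), ID(y)


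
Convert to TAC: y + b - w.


Break into single-operator statements:
t1 = y + b
t2 = t1 - w


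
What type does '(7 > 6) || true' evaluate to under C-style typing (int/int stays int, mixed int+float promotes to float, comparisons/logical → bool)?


Operand types: bool || bool
Rule: logical operators take bool operands and yield bool
Result type: bool


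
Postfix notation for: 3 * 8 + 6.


Left to right (same or higher precedence on left)
Postfix: 3 8 * 6 +


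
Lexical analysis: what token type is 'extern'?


Pattern: reserved word
Type: KEYWORD


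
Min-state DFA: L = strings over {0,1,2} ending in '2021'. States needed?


Track the longest suffix of input matching a prefix of '2021': 5 classes (prefixes of length 0..4)
Minimal DFA: 5 states


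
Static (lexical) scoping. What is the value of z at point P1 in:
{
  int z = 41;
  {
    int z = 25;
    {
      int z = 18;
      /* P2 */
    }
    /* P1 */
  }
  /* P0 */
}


z declared in the same block as P1
z = 25


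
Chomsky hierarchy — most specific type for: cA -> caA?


LHS has context (more than one symbol) and |LHS| ≤ |RHS|
Classification: Type 1 (Context-Sensitive)


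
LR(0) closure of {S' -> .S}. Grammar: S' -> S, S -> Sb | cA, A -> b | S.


Start: S' -> .S
For each item with dot before a nonterminal B, add B -> .γ for every B-production
Closure: [S' -> .S, S -> .Sb, S -> .cA]


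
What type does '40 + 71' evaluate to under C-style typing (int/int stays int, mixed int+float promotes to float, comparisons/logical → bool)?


Operand types: int + int
Rule: mixed int/float promotes to float; int/int stays int
Result type: int


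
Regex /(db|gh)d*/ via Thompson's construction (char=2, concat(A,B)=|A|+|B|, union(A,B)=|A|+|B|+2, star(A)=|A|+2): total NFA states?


Syntax tree has 5 char leaf(s), 1 union(s), 1 star(s)
chars contribute 5×2 = 10; each union adds +2; each star adds +2
Total: 10 + 2 + 2 = 14 states


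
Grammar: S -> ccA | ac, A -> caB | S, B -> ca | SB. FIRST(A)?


Per alternative of A: FIRST(caB) = {c}; FIRST(S) = {a, c}
FIRST(A) = {a, c}


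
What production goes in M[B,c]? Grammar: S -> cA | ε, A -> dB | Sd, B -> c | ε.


For [B, c]: 'c' ∈ FIRST(c)
Entry: B -> c


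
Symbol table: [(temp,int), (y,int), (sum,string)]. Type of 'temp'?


Lookup 'temp' → type int


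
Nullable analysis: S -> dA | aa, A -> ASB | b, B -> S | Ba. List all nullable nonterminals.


A nonterminal is nullable iff some alternative derives ε (directly, or every symbol in it is nullable)
Nullable: {}


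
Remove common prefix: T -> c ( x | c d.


Common prefix: 'c'
Factored: T -> c T', T' -> ( x | d


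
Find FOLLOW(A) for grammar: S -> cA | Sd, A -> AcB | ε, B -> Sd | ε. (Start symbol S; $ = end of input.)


$ ∈ FOLLOW(S). For each A -> αBβ: add FIRST(β)\{ε} to FOLLOW(B); if β nullable, add FOLLOW(A).
FOLLOW(A) = {$, c, d}


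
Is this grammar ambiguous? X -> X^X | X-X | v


'v^v-v' has two parse trees (no precedence encoded between ^ and -)
Ambiguous


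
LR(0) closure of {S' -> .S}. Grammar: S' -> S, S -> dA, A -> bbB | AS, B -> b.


Start: S' -> .S
For each item with dot before a nonterminal B, add B -> .γ for every B-production
Closure: [S' -> .S, S -> .dA]


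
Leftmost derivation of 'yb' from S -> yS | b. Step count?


Derivation: S => yS => yb
Steps: 2


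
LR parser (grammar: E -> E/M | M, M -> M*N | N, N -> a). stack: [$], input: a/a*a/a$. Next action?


no handle on stack; shift 'a'
Action: shift


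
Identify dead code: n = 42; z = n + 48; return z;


n is read by z's definition; z is returned
No dead code


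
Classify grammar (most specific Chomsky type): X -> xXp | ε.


Single nonterminal LHS, but x^n p^n is not regular
Classification: Type 2 (Context-Free)


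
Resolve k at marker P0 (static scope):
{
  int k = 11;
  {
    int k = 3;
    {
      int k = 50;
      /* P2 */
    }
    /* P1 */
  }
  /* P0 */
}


k declared in the same block as P0
k = 11


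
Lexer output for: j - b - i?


Scan left to right, longest-match per lexeme
Tokens: ID(j), OP(-), ID(b), OP(-), ID(i)


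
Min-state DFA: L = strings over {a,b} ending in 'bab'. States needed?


Track the longest suffix of input matching a prefix of 'bab': 4 classes (prefixes of length 0..3)
Minimal DFA: 4 states


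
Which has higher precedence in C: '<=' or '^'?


'<=' is relational (level 7); '^' is bitwise XOR (level 4)
Higher level binds tighter
'<=' has higher precedence than '^'


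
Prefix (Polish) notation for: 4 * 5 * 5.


left-to-right (same/higher precedence on left): tree is (* (* 4 5) 5)
Prefix: * * 4 5 5


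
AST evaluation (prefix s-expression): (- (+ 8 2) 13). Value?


Evaluate inner: (+ 8 2) = 10
Evaluate root: (- 10 13) = -3
Result: -3


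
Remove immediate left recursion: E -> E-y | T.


Left-recursive alternatives: E-y; non-recursive: T
Introduce E': E -> TE', E' -> -yE' | ε


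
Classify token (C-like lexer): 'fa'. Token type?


Pattern: letter/underscore followed by alphanumerics, not a keyword
Type: IDENTIFIER


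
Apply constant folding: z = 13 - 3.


13 - 3 = 10 at compile time
Optimized: z = 10


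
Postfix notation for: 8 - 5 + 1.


Left to right (same or higher precedence on left)
Postfix: 8 5 - 1 +


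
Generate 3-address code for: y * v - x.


Break into single-operator statements:
t1 = y * v
t2 = t1 - x


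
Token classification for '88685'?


Pattern: digits only
Type: INTEGER_LITERAL


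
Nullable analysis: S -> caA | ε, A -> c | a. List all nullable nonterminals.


A nonterminal is nullable iff some alternative derives ε (directly, or every symbol in it is nullable)
Nullable: {S}


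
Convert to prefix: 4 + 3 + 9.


left-to-right (same/higher precedence on left): tree is (+ (+ 4 3) 9)
Prefix: + + 4 3 9


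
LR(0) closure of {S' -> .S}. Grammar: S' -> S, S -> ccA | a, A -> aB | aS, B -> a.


Start: S' -> .S
For each item with dot before a nonterminal B, add B -> .γ for every B-production
Closure: [S' -> .S, S -> .ccA, S -> .a]


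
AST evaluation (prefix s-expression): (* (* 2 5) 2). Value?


Evaluate inner: (* 2 5) = 10
Evaluate root: (* 10 2) = 20
Result: 20


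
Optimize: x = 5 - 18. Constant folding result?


5 - 18 = -13 at compile time
Optimized: x = -13


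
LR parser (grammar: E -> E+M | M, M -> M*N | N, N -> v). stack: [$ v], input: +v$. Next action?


'v' on top is the handle for N -> v
Action: reduce (N -> v)


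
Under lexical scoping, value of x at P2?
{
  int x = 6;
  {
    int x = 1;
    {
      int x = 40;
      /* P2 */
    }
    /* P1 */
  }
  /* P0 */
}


x declared in the same block as P2
x = 40


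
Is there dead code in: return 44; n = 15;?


statement follows a return and is unreachable
Dead: 'n = 15'


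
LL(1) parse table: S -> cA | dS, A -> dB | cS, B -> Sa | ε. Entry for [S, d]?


For [S, d]: 'd' ∈ FIRST(dS)
Entry: S -> dS


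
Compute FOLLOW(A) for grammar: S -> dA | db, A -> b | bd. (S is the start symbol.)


$ ∈ FOLLOW(S). For each A -> αBβ: add FIRST(β)\{ε} to FOLLOW(B); if β nullable, add FOLLOW(A).
FOLLOW(A) = {$}


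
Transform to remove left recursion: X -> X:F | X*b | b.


Left-recursive alternatives: X:F, X*b; non-recursive: b
Introduce X': X -> bX', X' -> :FX' | *bX' | ε


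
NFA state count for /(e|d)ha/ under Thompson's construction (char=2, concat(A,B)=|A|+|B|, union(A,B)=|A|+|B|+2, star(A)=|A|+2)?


Syntax tree has 4 char leaf(s), 1 union(s), 0 star(s)
chars contribute 4×2 = 8; each union adds +2; each star adds +2
Total: 8 + 2 + 0 = 10 states


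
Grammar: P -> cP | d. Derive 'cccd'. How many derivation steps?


Derivation: P => cP => ccP => cccP => cccd
Steps: 4


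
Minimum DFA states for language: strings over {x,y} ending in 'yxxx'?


Track the longest suffix of input matching a prefix of 'yxxx': 5 classes (prefixes of length 0..4)
Minimal DFA: 5 states


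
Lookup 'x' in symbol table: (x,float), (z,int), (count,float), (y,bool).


Lookup 'x' → type float


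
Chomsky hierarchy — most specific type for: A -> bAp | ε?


Single nonterminal LHS, but b^n p^n is not regular
Classification: Type 2 (Context-Free)


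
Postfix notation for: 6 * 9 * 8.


Left to right (same or higher precedence on left)
Postfix: 6 9 * 8 *


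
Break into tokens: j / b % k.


Scan left to right, longest-match per lexeme
Tokens: ID(j), OP(/), ID(b), OP(%), ID(k)


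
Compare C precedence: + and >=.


'+' is additive (level 9); '>=' is relational (level 7)
Higher level binds tighter
'+' has higher precedence than '>='


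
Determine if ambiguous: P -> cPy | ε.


balanced c^n…y^n: each string has a unique parse
Unambiguous


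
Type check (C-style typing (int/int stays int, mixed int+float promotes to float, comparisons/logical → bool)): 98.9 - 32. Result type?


Operand types: float - int
Rule: mixed int/float promotes to float; int/int stays int
Result type: float


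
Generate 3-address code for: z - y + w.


Break into single-operator statements:
t1 = z - y
t2 = t1 + w


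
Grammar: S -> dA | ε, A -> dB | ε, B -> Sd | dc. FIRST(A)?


Per alternative of A: FIRST(dB) = {d}; FIRST(ε) = {ε}
FIRST(A) = {d, ε}


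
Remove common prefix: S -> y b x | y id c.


Common prefix: 'y'
Factored: S -> y S', S' -> b x | id c


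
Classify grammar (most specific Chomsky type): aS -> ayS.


LHS has context (more than one symbol) and |LHS| ≤ |RHS|
Classification: Type 1 (Context-Sensitive)


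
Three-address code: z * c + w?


Break into single-operator statements:
t1 = z * c
t2 = t1 + w
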